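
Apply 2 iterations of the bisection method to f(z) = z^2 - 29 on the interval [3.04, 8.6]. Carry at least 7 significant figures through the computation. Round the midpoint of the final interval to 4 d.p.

5.1250

f(3.040000) = -19.758400, f(8.600000) = 44.960000 (opposite signs)
step 1: m = 5.820000, f(m) = 4.872400 > 0 → root in [3.040000, 5.820000]
step 2: m = 4.430000, f(m) = -9.375100 < 0 → root in [4.430000, 5.820000]
Midpoint of [4.430000, 5.820000] = 5.125000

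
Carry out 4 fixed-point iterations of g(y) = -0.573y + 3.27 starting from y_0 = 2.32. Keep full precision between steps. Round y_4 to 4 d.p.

y_1 = g(2.320000) = 1.940640
y_2 = g(1.940640) = 2.158013
y_3 = g(2.158013) = 2.033458
y_4 = g(2.033458) = 2.104828

2.1048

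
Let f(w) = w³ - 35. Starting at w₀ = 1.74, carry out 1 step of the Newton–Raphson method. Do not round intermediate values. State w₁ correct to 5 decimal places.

Newton update: w ← w − f(w)/f'(w).
f'(w) = 3w²
w_0 = 1.740000: f = -29.731976, f' = 9.082800 → w_1 = 1.740000 - (-29.731976)/(9.082800) = 5.013437

5.01344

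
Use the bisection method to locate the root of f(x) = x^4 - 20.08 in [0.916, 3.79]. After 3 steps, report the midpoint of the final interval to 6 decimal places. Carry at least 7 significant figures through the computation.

f(0.916000) = -19.375985, f(3.790000) = 186.247369 (opposite signs)
step 1: m = 2.353000, f(m) = 10.574039 > 0 → root in [0.916000, 2.353000]
step 2: m = 1.634500, f(m) = -12.942606 < 0 → root in [1.634500, 2.353000]
step 3: m = 1.993750, f(m) = -4.279064 < 0 → root in [1.993750, 2.353000]
Midpoint of [1.993750, 2.353000] = 2.173375

2.173375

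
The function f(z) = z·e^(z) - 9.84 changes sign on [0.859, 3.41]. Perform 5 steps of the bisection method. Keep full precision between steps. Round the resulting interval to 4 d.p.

[1.6562, 1.7359]

f(0.859000) = -7.812074, f(3.410000) = 93.364483 (opposite signs)
step 1: m = 2.134500, f(m) = 8.202542 > 0 → root in [0.859000, 2.134500]
step 2: m = 1.496750, f(m) = -3.153797 < 0 → root in [1.496750, 2.134500]
step 3: m = 1.815625, f(m) = 1.316862 > 0 → root in [1.496750, 1.815625]
step 4: m = 1.656188, f(m) = -1.162740 < 0 → root in [1.656188, 1.815625]
step 5: m = 1.735906, f(m) = 0.009649 > 0 → root in [1.656188, 1.735906]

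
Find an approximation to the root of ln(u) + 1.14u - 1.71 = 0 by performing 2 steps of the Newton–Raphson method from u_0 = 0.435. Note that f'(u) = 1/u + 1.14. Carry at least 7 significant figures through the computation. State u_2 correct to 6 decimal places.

u_0 = 0.435000: f = -2.046509, f' = 3.438851 → u_1 = 0.435000 - (-2.046509)/(3.438851) = 1.030114
u_1 = 1.030114: f = -0.506000, f' = 2.110766 → u_2 = 1.030114 - (-0.506000)/(2.110766) = 1.269838

1.269838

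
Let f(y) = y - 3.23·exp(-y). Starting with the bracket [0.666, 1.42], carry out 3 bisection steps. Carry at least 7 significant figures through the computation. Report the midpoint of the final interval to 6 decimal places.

1.090125

f(0.666000) = -0.993443, f(1.420000) = 0.639264 (opposite signs)
step 1: m = 1.043000, f(m) = -0.095239 < 0 → root in [1.043000, 1.420000]
step 2: m = 1.231500, f(m) = 0.288810 > 0 → root in [1.043000, 1.231500]
step 3: m = 1.137250, f(m) = 0.101390 > 0 → root in [1.043000, 1.137250]
Midpoint of [1.043000, 1.137250] = 1.090125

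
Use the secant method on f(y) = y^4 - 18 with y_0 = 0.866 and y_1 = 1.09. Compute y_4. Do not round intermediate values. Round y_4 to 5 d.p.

f(y_0) = -17.437566, f(y_1) = -16.588418
y_2 = 1.090000 - (-16.588418)·(1.090000 - 0.866000)/(-16.588418 - (-17.437566)) = 5.465924; f(y_2) = 874.595053
y_3 = 5.465924 - (874.595053)·(5.465924 - 1.090000)/(874.595053 - (-16.588418)) = 1.171453; f(y_3) = -16.116786
y_4 = 1.171453 - (-16.116786)·(1.171453 - 5.465924)/(-16.116786 - (874.595053)) = 1.249158; f(y_4) = -15.565162

1.24916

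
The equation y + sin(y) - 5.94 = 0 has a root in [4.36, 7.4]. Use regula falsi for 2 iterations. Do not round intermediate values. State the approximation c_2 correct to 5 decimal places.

6.12273

f(4.360000) = -2.518551, f(7.400000) = 2.358708
step 1: c = 5.929815, f(c) = -0.356247 < 0 → new bracket [5.929815, 7.400000]
step 2: c = 6.122727, f(c) = 0.022957 > 0 → new bracket [5.929815, 6.122727]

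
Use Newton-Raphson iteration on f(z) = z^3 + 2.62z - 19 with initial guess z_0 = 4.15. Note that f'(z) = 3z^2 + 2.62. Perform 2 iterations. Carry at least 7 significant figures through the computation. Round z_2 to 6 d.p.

2.459108

z_0 = 4.150000: f = 63.346375, f' = 54.287500 → z_1 = 4.150000 - (63.346375)/(54.287500) = 2.983131
z_1 = 2.983131: f = 15.362910, f' = 29.317220 → z_2 = 2.983131 - (15.362910)/(29.317220) = 2.459108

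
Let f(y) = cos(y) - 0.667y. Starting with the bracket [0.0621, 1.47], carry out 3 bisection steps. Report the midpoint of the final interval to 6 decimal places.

0.854044

f(0.062100) = 0.956652, f(1.470000) = -0.879864 (opposite signs)
step 1: m = 0.766050, f(m) = 0.209699 > 0 → root in [0.766050, 1.470000]
step 2: m = 1.118025, f(m) = -0.308263 < 0 → root in [0.766050, 1.118025]
step 3: m = 0.942038, f(m) = -0.040198 < 0 → root in [0.766050, 0.942038]
Midpoint of [0.766050, 0.942038] = 0.854044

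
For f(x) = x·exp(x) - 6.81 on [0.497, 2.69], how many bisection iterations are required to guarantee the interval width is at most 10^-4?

15

Initial width b − a = 2.69 − 0.497 = 2.193000.
After n steps the width is (b−a)/2^n; need (b−a)/2^n ≤ 10^-4.
So n ≥ log₂(2.193000/10^-4) = log₂(21930.0000) ≈ 14.4206.
Hence n = 15.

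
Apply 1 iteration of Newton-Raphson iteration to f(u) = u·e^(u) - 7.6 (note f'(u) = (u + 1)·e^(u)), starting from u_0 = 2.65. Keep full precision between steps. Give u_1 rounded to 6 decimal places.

u_0 = 2.650000: f = 29.908202, f' = 51.662241 → u_1 = 2.650000 - (29.908202)/(51.662241) = 2.071082

2.071082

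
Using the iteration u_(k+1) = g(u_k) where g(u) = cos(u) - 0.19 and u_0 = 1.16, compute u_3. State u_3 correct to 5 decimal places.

u_1 = g(1.160000) = 0.209340
u_2 = g(0.209340) = 0.788168
u_3 = g(0.788168) = 0.515145

0.51515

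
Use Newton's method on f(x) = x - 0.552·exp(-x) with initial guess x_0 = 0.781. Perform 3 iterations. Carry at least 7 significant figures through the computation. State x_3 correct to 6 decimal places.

Newton update: x ← x − f(x)/f'(x).
f'(x) = 1 + 0.552·exp(-x)
x_0 = 0.781000: f = 0.528213, f' = 1.252787 → x_1 = 0.781000 - (0.528213)/(1.252787) = 0.359370
x_1 = 0.359370: f = -0.025990, f' = 1.385360 → x_2 = 0.359370 - (-0.025990)/(1.385360) = 0.378130
x_2 = 0.378130: f = -0.000067, f' = 1.378198 → x_3 = 0.378130 - (-0.000067)/(1.378198) = 0.378179

0.378179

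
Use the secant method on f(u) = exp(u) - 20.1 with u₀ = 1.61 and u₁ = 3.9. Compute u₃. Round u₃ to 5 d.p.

f(u_0) = -15.097189, f(u_1) = 29.302449
u_2 = 3.900000 - (29.302449)·(3.900000 - 1.610000)/(29.302449 - (-15.097189)) = 2.388668; f(u_2) = -9.201037
u_3 = 2.388668 - (-9.201037)·(2.388668 - 3.900000)/(-9.201037 - (29.302449)) = 2.749825; f(u_3) = -4.460102

2.74983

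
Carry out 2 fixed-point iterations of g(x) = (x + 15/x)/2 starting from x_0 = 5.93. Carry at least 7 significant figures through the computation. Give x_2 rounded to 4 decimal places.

x_1 = g(5.930000) = 4.229755
x_2 = g(4.229755) = 3.888030

3.8880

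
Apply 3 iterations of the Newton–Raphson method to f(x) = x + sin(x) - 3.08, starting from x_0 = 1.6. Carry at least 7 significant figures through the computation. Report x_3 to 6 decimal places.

2.409662

Newton update: x ← x − f(x)/f'(x).
f'(x) = 1 + cos(x)
x_0 = 1.600000: f = -0.480426, f' = 0.970800 → x_1 = 1.600000 - (-0.480426)/(0.970800) = 2.094877
x_1 = 2.094877: f = -0.119339, f' = 0.499583 → x_2 = 2.094877 - (-0.119339)/(0.499583) = 2.333753
x_2 = 2.333753: f = -0.023451, f' = 0.308938 → x_3 = 2.333753 - (-0.023451)/(0.308938) = 2.409662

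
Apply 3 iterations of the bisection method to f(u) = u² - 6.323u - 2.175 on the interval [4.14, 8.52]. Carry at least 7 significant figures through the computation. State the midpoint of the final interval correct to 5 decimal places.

f(4.140000) = -11.212620, f(8.520000) = 16.543440 (opposite signs)
step 1: m = 6.330000, f(m) = -2.130690 < 0 → root in [6.330000, 8.520000]
step 2: m = 7.425000, f(m) = 6.007350 > 0 → root in [6.330000, 7.425000]
step 3: m = 6.877500, f(m) = 1.638574 > 0 → root in [6.330000, 6.877500]
Midpoint of [6.330000, 6.877500] = 6.603750

6.60375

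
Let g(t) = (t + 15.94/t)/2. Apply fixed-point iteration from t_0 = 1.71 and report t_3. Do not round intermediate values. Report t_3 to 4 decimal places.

3.9978

t_1 = g(1.710000) = 5.515819
t_2 = g(5.515819) = 4.202844
t_3 = g(4.202844) = 3.997757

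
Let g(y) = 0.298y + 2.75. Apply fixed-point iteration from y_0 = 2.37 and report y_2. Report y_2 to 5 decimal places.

y_1 = g(2.370000) = 3.456260
y_2 = g(3.456260) = 3.779965

3.77997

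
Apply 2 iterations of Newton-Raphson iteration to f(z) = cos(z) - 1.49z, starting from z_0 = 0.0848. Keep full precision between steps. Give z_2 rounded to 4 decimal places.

0.5673

f'(z) = -sin(z) - 1.49
z_0 = 0.084800: f = 0.870055, f' = -1.574698 → z_1 = 0.084800 - (0.870055)/(-1.574698) = 0.637321
z_1 = 0.637321: f = -0.145916, f' = -2.085045 → z_2 = 0.637321 - (-0.145916)/(-2.085045) = 0.567339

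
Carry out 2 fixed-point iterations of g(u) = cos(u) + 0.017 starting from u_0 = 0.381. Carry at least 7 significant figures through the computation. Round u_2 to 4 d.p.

0.6025

u_1 = g(0.381000) = 0.945293
u_2 = g(0.945293) = 0.602505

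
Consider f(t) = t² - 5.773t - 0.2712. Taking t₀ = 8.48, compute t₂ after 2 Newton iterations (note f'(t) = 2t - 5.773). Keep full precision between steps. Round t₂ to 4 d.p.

t_0 = 8.480000: f = 22.684160, f' = 11.187000 → t_1 = 8.480000 - (22.684160)/(11.187000) = 6.452275
t_1 = 6.452275: f = 4.111669, f' = 7.131550 → t_2 = 6.452275 - (4.111669)/(7.131550) = 5.875729

5.8757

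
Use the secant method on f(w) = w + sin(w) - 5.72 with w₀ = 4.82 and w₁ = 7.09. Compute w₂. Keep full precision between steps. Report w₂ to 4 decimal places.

f(w_0) = -1.894216, f(w_1) = 2.092087
w_2 = 7.090000 - (2.092087)·(7.090000 - 4.820000)/(2.092087 - (-1.894216)) = 5.898661; f(w_2) = -0.196457

5.8987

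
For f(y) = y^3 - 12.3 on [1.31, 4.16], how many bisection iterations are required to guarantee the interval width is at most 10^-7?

Initial width b − a = 4.16 − 1.31 = 2.850000.
After n steps the width is (b−a)/2^n; need (b−a)/2^n ≤ 10^-7.
So n ≥ log₂(2.850000/10^-7) = log₂(28500000.0000) ≈ 24.7645.
Hence n = 25.

25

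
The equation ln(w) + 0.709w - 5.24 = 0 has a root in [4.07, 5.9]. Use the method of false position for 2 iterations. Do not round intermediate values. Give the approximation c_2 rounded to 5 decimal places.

f(4.070000) = -0.950727, f(5.900000) = 0.718052
step 1: c = 5.112577, f(c) = 0.016520 > 0 → new bracket [4.070000, 5.112577]
step 2: c = 5.094770, f(c) = 0.000406 > 0 → new bracket [4.070000, 5.094770]

5.09477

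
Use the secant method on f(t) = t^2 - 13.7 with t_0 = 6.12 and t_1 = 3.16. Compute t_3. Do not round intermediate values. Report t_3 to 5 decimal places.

f(t_0) = 23.754400, f(t_1) = -3.714400
t_2 = 3.160000 - (-3.714400)·(3.160000 - 6.120000)/(-3.714400 - (23.754400)) = 3.560259; f(t_2) = -1.024559
t_3 = 3.560259 - (-1.024559)·(3.560259 - 3.160000)/(-1.024559 - (-3.714400)) = 3.712717; f(t_3) = 0.084266

3.71272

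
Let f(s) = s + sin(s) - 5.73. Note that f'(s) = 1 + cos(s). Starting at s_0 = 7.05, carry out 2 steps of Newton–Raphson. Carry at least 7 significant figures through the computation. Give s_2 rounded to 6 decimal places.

6.006256

Newton update: s ← s − f(s)/f'(s).
s_0 = 7.050000: f = 2.013845, f' = 1.720124 → s_1 = 7.050000 - (2.013845)/(1.720124) = 5.879245
s_1 = 5.879245: f = -0.243800, f' = 1.919519 → s_2 = 5.879245 - (-0.243800)/(1.919519) = 6.006256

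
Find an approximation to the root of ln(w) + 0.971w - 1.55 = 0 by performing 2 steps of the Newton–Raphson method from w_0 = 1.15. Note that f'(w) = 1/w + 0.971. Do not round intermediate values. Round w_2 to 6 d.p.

w_0 = 1.150000: f = -0.293588, f' = 1.840565 → w_1 = 1.150000 - (-0.293588)/(1.840565) = 1.309510
w_1 = 1.309510: f = -0.008813, f' = 1.734645 → w_2 = 1.309510 - (-0.008813)/(1.734645) = 1.314590

1.314590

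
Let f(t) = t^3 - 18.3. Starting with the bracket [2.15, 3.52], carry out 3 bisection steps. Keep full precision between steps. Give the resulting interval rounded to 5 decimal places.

[2.49250, 2.66375]

f(2.150000) = -8.361625, f(3.520000) = 25.314208 (opposite signs)
step 1: m = 2.835000, f(m) = 4.485533 > 0 → root in [2.150000, 2.835000]
step 2: m = 2.492500, f(m) = -2.815204 < 0 → root in [2.492500, 2.835000]
step 3: m = 2.663750, f(m) = 0.600809 > 0 → root in [2.492500, 2.663750]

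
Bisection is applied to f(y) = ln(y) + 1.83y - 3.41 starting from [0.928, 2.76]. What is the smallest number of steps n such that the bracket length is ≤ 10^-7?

Initial width b − a = 2.76 − 0.928 = 1.832000.
After n steps the width is (b−a)/2^n; need (b−a)/2^n ≤ 10^-7.
So n ≥ log₂(1.832000/10^-7) = log₂(18320000.0000) ≈ 24.1269.
Hence n = 25.

25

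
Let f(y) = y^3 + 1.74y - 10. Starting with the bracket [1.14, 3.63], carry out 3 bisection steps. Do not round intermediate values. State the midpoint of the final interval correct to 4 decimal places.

f(1.140000) = -6.534856, f(3.630000) = 44.148347 (opposite signs)
step 1: m = 2.385000, f(m) = 7.716317 > 0 → root in [1.140000, 2.385000]
step 2: m = 1.762500, f(m) = -1.458209 < 0 → root in [1.762500, 2.385000]
step 3: m = 2.073750, f(m) = 2.526361 > 0 → root in [1.762500, 2.073750]
Midpoint of [1.762500, 2.073750] = 1.918125

1.9181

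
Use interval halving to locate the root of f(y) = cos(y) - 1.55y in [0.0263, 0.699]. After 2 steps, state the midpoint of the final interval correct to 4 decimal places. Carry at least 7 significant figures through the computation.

f(0.026300) = 0.958889, f(0.699000) = -0.317964 (opposite signs)
step 1: m = 0.362650, f(m) = 0.372853 > 0 → root in [0.362650, 0.699000]
step 2: m = 0.530825, f(m) = 0.039611 > 0 → root in [0.530825, 0.699000]
Midpoint of [0.530825, 0.699000] = 0.614912

0.6149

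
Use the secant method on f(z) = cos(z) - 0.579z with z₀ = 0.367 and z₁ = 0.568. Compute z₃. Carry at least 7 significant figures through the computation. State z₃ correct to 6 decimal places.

0.963132

Secant update: z_(k+1) = z_k − f(z_k)·(z_k − z_(k-1))/(f(z_k) − f(z_(k-1))).
f(z_0) = 0.720915, f(z_1) = 0.514107
z_2 = 0.568000 - (0.514107)·(0.568000 - 0.367000)/(0.514107 - (0.720915)) = 1.067667; f(z_2) = -0.136010
z_3 = 1.067667 - (-0.136010)·(1.067667 - 0.568000)/(-0.136010 - (0.514107)) = 0.963132; f(z_3) = 0.013297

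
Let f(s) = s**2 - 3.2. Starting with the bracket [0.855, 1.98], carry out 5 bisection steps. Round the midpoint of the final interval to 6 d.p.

1.786641

f(0.855000) = -2.468975, f(1.980000) = 0.720400 (opposite signs)
step 1: m = 1.417500, f(m) = -1.190694 < 0 → root in [1.417500, 1.980000]
step 2: m = 1.698750, f(m) = -0.314248 < 0 → root in [1.698750, 1.980000]
step 3: m = 1.839375, f(m) = 0.183300 > 0 → root in [1.698750, 1.839375]
step 4: m = 1.769062, f(m) = -0.070418 < 0 → root in [1.769062, 1.839375]
step 5: m = 1.804219, f(m) = 0.055205 > 0 → root in [1.769062, 1.804219]
Midpoint of [1.769062, 1.804219] = 1.786641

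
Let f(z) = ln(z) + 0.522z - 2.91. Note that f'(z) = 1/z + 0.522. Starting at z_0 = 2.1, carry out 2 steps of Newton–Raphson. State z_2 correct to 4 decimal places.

z_0 = 2.100000: f = -1.071863, f' = 0.998190 → z_1 = 2.100000 - (-1.071863)/(0.998190) = 3.173806
z_1 = 3.173806: f = -0.098342, f' = 0.837079 → z_2 = 3.173806 - (-0.098342)/(0.837079) = 3.291288

3.2913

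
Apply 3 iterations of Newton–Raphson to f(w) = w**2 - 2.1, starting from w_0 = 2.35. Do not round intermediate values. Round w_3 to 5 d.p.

1.44917

f'(w) = 2w
w_0 = 2.350000: f = 3.422500, f' = 4.700000 → w_1 = 2.350000 - (3.422500)/(4.700000) = 1.621809
w_1 = 1.621809: f = 0.530263, f' = 3.243617 → w_2 = 1.621809 - (0.530263)/(3.243617) = 1.458330
w_2 = 1.458330: f = 0.026725, f' = 2.916659 → w_3 = 1.458330 - (0.026725)/(2.916659) = 1.449167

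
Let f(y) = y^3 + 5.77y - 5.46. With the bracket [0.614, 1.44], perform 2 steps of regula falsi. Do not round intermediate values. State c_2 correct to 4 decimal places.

0.8343

False-position update: c = (a·f(b) − b·f(a))/(f(b) − f(a)); replace the endpoint whose sign matches f(c).
f(0.614000) = -1.685744, f(1.440000) = 5.834784
step 1: c = 0.799150, f(c) = -0.338536 < 0 → new bracket [0.799150, 1.440000]
step 2: c = 0.834293, f(c) = -0.065423 < 0 → new bracket [0.834293, 1.440000]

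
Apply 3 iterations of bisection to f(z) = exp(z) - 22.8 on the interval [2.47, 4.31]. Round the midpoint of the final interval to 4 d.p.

3.0450

f(2.470000) = -10.977553, f(4.310000) = 51.640489 (opposite signs)
step 1: m = 3.390000, f(m) = 6.865952 > 0 → root in [2.470000, 3.390000]
step 2: m = 2.930000, f(m) = -4.072370 < 0 → root in [2.930000, 3.390000]
step 3: m = 3.160000, f(m) = 0.770596 > 0 → root in [2.930000, 3.160000]
Midpoint of [2.930000, 3.160000] = 3.045000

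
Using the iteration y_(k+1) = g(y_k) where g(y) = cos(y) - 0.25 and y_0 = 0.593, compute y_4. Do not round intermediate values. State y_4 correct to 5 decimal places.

0.58499

y_1 = g(0.593000) = 0.579268
y_2 = g(0.579268) = 0.586864
y_3 = g(0.586864) = 0.582682
y_4 = g(0.582682) = 0.584990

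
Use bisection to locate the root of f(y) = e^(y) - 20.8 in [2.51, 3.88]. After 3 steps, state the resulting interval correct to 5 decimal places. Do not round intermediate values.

f(2.510000) = -8.495070, f(3.880000) = 27.624215 (opposite signs)
step 1: m = 3.195000, f(m) = 3.610174 > 0 → root in [2.510000, 3.195000]
step 2: m = 2.852500, f(m) = -3.468945 < 0 → root in [2.852500, 3.195000]
step 3: m = 3.023750, f(m) = -0.231722 < 0 → root in [3.023750, 3.195000]

[3.02375, 3.19500]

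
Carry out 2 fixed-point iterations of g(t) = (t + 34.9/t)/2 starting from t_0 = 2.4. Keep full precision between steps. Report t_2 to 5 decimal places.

6.29543

t_1 = g(2.400000) = 8.470833
t_2 = g(8.470833) = 6.295427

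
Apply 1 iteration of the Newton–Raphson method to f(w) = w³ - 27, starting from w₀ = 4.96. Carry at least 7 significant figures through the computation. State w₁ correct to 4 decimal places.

f'(w) = 3w²
w_0 = 4.960000: f = 95.023936, f' = 73.804800 → w_1 = 4.960000 - (95.023936)/(73.804800) = 3.672497

3.6725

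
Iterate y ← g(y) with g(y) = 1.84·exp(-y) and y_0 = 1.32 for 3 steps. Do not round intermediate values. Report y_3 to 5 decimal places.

0.59706

y_1 = g(1.320000) = 0.491529
y_2 = g(0.491529) = 1.125510
y_3 = g(1.125510) = 0.597056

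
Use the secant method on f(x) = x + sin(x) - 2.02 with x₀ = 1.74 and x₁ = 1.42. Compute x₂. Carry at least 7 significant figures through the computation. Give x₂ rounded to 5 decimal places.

1.02775

Secant update: x_(k+1) = x_k − f(x_k)·(x_k − x_(k-1))/(f(x_k) − f(x_(k-1))).
f(x_0) = 0.705719, f(x_1) = 0.388652
x_2 = 1.420000 - (0.388652)·(1.420000 - 1.740000)/(0.388652 - (0.705719)) = 1.027754; f(x_2) = -0.136106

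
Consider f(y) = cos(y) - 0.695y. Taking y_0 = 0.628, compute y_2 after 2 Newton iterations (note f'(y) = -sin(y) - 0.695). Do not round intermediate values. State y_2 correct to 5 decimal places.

y_0 = 0.628000: f = 0.372744, f' = -1.282528 → y_1 = 0.628000 - (0.372744)/(-1.282528) = 0.918632
y_1 = 0.918632: f = -0.031542, f' = -1.489772 → y_2 = 0.918632 - (-0.031542)/(-1.489772) = 0.897460

0.89746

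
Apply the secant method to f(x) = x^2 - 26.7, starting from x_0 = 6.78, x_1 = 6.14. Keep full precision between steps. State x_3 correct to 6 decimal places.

5.177541

Secant update: x_(k+1) = x_k − f(x_k)·(x_k − x_(k-1))/(f(x_k) − f(x_(k-1))).
f(x_0) = 19.268400, f(x_1) = 10.999600
x_2 = 6.140000 - (10.999600)·(6.140000 - 6.780000)/(10.999600 - (19.268400)) = 5.288638; f(x_2) = 1.269689
x_3 = 5.288638 - (1.269689)·(5.288638 - 6.140000)/(1.269689 - (10.999600)) = 5.177541; f(x_3) = 0.106927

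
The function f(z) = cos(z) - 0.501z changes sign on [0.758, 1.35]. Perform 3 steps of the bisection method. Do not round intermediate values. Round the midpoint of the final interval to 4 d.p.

1.0170

f(0.758000) = 0.346454, f(1.350000) = -0.457343 (opposite signs)
step 1: m = 1.054000, f(m) = -0.033957 < 0 → root in [0.758000, 1.054000]
step 2: m = 0.906000, f(m) = 0.162993 > 0 → root in [0.906000, 1.054000]
step 3: m = 0.980000, f(m) = 0.066043 > 0 → root in [0.980000, 1.054000]
Midpoint of [0.980000, 1.054000] = 1.017000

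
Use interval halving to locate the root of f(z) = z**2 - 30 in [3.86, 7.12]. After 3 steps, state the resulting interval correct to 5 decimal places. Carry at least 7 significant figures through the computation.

f(3.860000) = -15.100400, f(7.120000) = 20.694400 (opposite signs)
step 1: m = 5.490000, f(m) = 0.140100 > 0 → root in [3.860000, 5.490000]
step 2: m = 4.675000, f(m) = -8.144375 < 0 → root in [4.675000, 5.490000]
step 3: m = 5.082500, f(m) = -4.168194 < 0 → root in [5.082500, 5.490000]

[5.08250, 5.49000]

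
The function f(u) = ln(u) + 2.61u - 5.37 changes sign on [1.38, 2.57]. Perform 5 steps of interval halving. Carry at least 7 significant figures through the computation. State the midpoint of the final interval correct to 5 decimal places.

f(1.380000) = -1.446117, f(2.570000) = 2.281606 (opposite signs)
step 1: m = 1.975000, f(m) = 0.465318 > 0 → root in [1.380000, 1.975000]
step 2: m = 1.677500, f(m) = -0.474420 < 0 → root in [1.677500, 1.975000]
step 3: m = 1.826250, f(m) = -0.001223 < 0 → root in [1.826250, 1.975000]
step 4: m = 1.900625, f(m) = 0.232814 > 0 → root in [1.826250, 1.900625]
step 5: m = 1.863437, f(m) = 0.115995 > 0 → root in [1.826250, 1.863437]
Midpoint of [1.826250, 1.863437] = 1.844844

1.84484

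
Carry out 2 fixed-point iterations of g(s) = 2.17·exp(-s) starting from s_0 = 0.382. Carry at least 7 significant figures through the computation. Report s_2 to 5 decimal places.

s_1 = g(0.382000) = 1.481014
s_2 = g(1.481014) = 0.493473

0.49347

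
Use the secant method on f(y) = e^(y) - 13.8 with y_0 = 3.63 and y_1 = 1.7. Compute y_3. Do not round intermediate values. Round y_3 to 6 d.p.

f(y_0) = 23.912817, f(y_1) = -8.326053
y_2 = 1.700000 - (-8.326053)·(1.700000 - 3.630000)/(-8.326053 - (23.912817)) = 2.198444; f(y_2) = -4.789016
y_3 = 2.198444 - (-4.789016)·(2.198444 - 1.700000)/(-4.789016 - (-8.326053)) = 2.873319; f(y_3) = 3.895657

2.873319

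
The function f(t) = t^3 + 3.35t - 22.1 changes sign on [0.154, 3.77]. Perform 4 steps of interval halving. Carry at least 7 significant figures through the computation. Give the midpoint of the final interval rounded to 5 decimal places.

f(0.154000) = -21.580448, f(3.770000) = 44.112133 (opposite signs)
step 1: m = 1.962000, f(m) = -7.974691 < 0 → root in [1.962000, 3.770000]
step 2: m = 2.866000, f(m) = 11.042298 > 0 → root in [1.962000, 2.866000]
step 3: m = 2.414000, f(m) = 0.054234 > 0 → root in [1.962000, 2.414000]
step 4: m = 2.188000, f(m) = -4.295491 < 0 → root in [2.188000, 2.414000]
Midpoint of [2.188000, 2.414000] = 2.301000

2.30100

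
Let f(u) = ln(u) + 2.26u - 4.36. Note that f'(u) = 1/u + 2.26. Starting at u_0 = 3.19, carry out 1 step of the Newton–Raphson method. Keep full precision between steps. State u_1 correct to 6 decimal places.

Newton update: u ← u − f(u)/f'(u).
u_0 = 3.190000: f = 4.009421, f' = 2.573480 → u_1 = 3.190000 - (4.009421)/(2.573480) = 1.632023

1.632023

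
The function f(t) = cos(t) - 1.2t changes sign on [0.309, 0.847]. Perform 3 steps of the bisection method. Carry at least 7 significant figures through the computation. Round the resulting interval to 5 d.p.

f(0.309000) = 0.581838, f(0.847000) = -0.354166 (opposite signs)
step 1: m = 0.578000, f(m) = 0.143957 > 0 → root in [0.578000, 0.847000]
step 2: m = 0.712500, f(m) = -0.098270 < 0 → root in [0.578000, 0.712500]
step 3: m = 0.645250, f(m) = 0.024649 > 0 → root in [0.645250, 0.712500]

[0.64525, 0.71250]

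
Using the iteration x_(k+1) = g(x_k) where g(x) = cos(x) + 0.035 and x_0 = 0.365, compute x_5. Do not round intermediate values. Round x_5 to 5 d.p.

x_1 = g(0.365000) = 0.969124
x_2 = g(0.969124) = 0.601022
x_3 = g(0.601022) = 0.859758
x_4 = g(0.859758) = 0.687621
x_5 = g(0.687621) = 0.807758

0.80776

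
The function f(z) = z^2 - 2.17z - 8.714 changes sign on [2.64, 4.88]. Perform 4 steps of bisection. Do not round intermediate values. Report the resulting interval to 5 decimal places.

f(2.640000) = -7.473200, f(4.880000) = 4.510800 (opposite signs)
step 1: m = 3.760000, f(m) = -2.735600 < 0 → root in [3.760000, 4.880000]
step 2: m = 4.320000, f(m) = 0.574000 > 0 → root in [3.760000, 4.320000]
step 3: m = 4.040000, f(m) = -1.159200 < 0 → root in [4.040000, 4.320000]
step 4: m = 4.180000, f(m) = -0.312200 < 0 → root in [4.180000, 4.320000]

[4.18000, 4.32000]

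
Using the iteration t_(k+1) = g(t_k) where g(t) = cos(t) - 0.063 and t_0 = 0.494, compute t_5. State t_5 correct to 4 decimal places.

t_1 = g(0.494000) = 0.817443
t_2 = g(0.817443) = 0.621088
t_3 = g(0.621088) = 0.750246
t_4 = g(0.750246) = 0.668521
t_5 = g(0.668521) = 0.721739

0.7217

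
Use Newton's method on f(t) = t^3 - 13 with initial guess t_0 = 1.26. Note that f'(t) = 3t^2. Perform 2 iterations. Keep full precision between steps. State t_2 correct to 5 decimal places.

t_0 = 1.260000: f = -10.999624, f' = 4.762800 → t_1 = 1.260000 - (-10.999624)/(4.762800) = 3.569487
t_1 = 3.569487: f = 32.479676, f' = 38.223709 → t_2 = 3.569487 - (32.479676)/(38.223709) = 2.719761

2.71976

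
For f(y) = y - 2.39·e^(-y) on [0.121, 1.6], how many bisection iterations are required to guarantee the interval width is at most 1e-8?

Initial width b − a = 1.6 − 0.121 = 1.479000.
After n steps the width is (b−a)/2^n; need (b−a)/2^n ≤ 1e-8.
So n ≥ log₂(1.479000/1e-8) = log₂(147900000.0000) ≈ 27.1400.
Hence n = 28.

28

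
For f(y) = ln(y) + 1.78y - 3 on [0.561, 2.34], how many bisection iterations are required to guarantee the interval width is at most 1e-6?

21

Initial width b − a = 2.34 − 0.561 = 1.779000.
After n steps the width is (b−a)/2^n; need (b−a)/2^n ≤ 1e-6.
So n ≥ log₂(1.779000/1e-6) = log₂(1779000.0000) ≈ 20.7626.
Hence n = 21.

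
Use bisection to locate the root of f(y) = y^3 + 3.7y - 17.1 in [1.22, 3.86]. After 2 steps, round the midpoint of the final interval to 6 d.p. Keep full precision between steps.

2.210000

f(1.220000) = -10.770152, f(3.860000) = 54.694456 (opposite signs)
step 1: m = 2.540000, f(m) = 8.685064 > 0 → root in [1.220000, 2.540000]
step 2: m = 1.880000, f(m) = -3.499328 < 0 → root in [1.880000, 2.540000]
Midpoint of [1.880000, 2.540000] = 2.210000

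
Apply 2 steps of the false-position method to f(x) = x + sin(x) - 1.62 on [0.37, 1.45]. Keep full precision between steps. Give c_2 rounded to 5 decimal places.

False-position update: c = (a·f(b) − b·f(a))/(f(b) − f(a)); replace the endpoint whose sign matches f(c).
f(0.370000) = -0.888385, f(1.450000) = 0.822713
step 1: c = 0.930725, f(c) = 0.112778 > 0 → new bracket [0.370000, 0.930725]
step 2: c = 0.867561, f(c) = 0.010315 > 0 → new bracket [0.370000, 0.867561]

0.86756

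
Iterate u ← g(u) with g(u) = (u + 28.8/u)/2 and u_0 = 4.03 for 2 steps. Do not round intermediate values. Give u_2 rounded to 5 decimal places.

u_1 = g(4.030000) = 5.588201
u_2 = g(5.588201) = 5.370958

5.37096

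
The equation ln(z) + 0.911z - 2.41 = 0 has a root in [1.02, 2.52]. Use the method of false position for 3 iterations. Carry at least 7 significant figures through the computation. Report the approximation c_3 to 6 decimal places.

1.926721

f(1.020000) = -1.460977, f(2.520000) = 0.809979
step 1: c = 1.984997, f(c) = 0.083950 > 0 → new bracket [1.020000, 1.984997]
step 2: c = 1.932560, f(c) = 0.009408 > 0 → new bracket [1.020000, 1.932560]
step 3: c = 1.926721, f(c) = 0.001063 > 0 → new bracket [1.020000, 1.926721]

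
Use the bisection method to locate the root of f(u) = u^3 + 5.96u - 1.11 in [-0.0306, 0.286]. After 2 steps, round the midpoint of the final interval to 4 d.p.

f(-0.030600) = -1.292405, f(0.286000) = 0.617954 (opposite signs)
step 1: m = 0.127700, f(m) = -0.346826 < 0 → root in [0.127700, 0.286000]
step 2: m = 0.206850, f(m) = 0.131676 > 0 → root in [0.127700, 0.206850]
Midpoint of [0.127700, 0.206850] = 0.167275

0.1673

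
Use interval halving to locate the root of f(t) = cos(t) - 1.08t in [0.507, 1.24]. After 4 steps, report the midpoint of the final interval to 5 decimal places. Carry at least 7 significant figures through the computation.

0.71316

f(0.507000) = 0.326645, f(1.240000) = -1.014404 (opposite signs)
step 1: m = 0.873500, f(m) = -0.301233 < 0 → root in [0.507000, 0.873500]
step 2: m = 0.690250, f(m) = 0.025617 > 0 → root in [0.690250, 0.873500]
step 3: m = 0.781875, f(m) = -0.134831 < 0 → root in [0.690250, 0.781875]
step 4: m = 0.736063, f(m) = -0.053830 < 0 → root in [0.690250, 0.736063]
Midpoint of [0.690250, 0.736063] = 0.713156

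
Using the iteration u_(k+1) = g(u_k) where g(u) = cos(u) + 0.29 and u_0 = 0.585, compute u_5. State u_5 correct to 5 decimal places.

0.98957

u_1 = g(0.585000) = 1.123712
u_2 = g(1.123712) = 0.722338
u_3 = g(0.722338) = 1.040262
u_4 = g(1.040262) = 0.795994
u_5 = g(0.795994) = 0.989575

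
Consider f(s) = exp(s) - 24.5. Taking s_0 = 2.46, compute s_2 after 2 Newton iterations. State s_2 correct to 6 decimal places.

3.254692

f'(s) = exp(s)
s_0 = 2.460000: f = -12.795188, f' = 11.704812 → s_1 = 2.460000 - (-12.795188)/(11.704812) = 3.553156
s_1 = 3.553156: f = 10.423372, f' = 34.923372 → s_2 = 3.553156 - (10.423372)/(34.923372) = 3.254692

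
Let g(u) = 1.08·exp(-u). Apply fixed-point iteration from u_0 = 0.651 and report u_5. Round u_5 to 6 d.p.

u_1 = g(0.651000) = 0.563246
u_2 = g(0.563246) = 0.614907
u_3 = g(0.614907) = 0.583947
u_4 = g(0.583947) = 0.602308
u_5 = g(0.602308) = 0.591350

0.591350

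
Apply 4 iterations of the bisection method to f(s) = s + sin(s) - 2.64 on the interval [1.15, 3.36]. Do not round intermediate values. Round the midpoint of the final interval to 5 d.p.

f(1.150000) = -0.577236, f(3.360000) = 0.503325 (opposite signs)
step 1: m = 2.255000, f(m) = 0.389923 > 0 → root in [1.150000, 2.255000]
step 2: m = 1.702500, f(m) = 0.053840 > 0 → root in [1.150000, 1.702500]
step 3: m = 1.426250, f(m) = -0.224179 < 0 → root in [1.426250, 1.702500]
step 4: m = 1.564375, f(m) = -0.075646 < 0 → root in [1.564375, 1.702500]
Midpoint of [1.564375, 1.702500] = 1.633437

1.63344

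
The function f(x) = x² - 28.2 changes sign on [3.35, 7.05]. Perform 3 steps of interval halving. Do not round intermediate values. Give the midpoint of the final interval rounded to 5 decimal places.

5.43125

f(3.350000) = -16.977500, f(7.050000) = 21.502500 (opposite signs)
step 1: m = 5.200000, f(m) = -1.160000 < 0 → root in [5.200000, 7.050000]
step 2: m = 6.125000, f(m) = 9.315625 > 0 → root in [5.200000, 6.125000]
step 3: m = 5.662500, f(m) = 3.863906 > 0 → root in [5.200000, 5.662500]
Midpoint of [5.200000, 5.662500] = 5.431250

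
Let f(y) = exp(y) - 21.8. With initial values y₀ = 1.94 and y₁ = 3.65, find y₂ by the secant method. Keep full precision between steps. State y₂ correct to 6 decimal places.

2.745261

f(y_0) = -14.841249, f(y_1) = 16.674666
y_2 = 3.650000 - (16.674666)·(3.650000 - 1.940000)/(16.674666 - (-14.841249)) = 2.745261; f(y_2) = -6.231324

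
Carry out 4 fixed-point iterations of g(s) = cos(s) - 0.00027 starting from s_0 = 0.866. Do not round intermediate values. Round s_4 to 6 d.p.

s_1 = g(0.866000) = 0.647609
s_2 = g(0.647609) = 0.797259
s_3 = g(0.797259) = 0.698401
s_4 = g(0.698401) = 0.765602

0.765602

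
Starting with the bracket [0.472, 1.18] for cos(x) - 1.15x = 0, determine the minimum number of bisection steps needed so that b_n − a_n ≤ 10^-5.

17

Initial width b − a = 1.18 − 0.472 = 0.708000.
After n steps the width is (b−a)/2^n; need (b−a)/2^n ≤ 10^-5.
So n ≥ log₂(0.708000/10^-5) = log₂(70800.0000) ≈ 16.1115.
Hence n = 17.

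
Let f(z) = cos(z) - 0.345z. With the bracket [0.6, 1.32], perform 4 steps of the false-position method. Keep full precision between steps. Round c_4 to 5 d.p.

1.15932

False-position update: c = (a·f(b) − b·f(a))/(f(b) − f(a)); replace the endpoint whose sign matches f(c).
f(0.600000) = 0.618336, f(1.320000) = -0.207225
step 1: c = 1.139272, f(c) = 0.025207 > 0 → new bracket [1.139272, 1.320000]
step 2: c = 1.158872, f(c) = 0.000563 > 0 → new bracket [1.158872, 1.320000]
step 3: c = 1.159308, f(c) = 0.000012 > 0 → new bracket [1.159308, 1.320000]
step 4: c = 1.159318, f(c) = 0.000000 > 0 → new bracket [1.159318, 1.320000]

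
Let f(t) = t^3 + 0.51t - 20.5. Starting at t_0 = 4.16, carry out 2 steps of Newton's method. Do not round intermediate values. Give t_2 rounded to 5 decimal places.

2.73851

f'(t) = 3t^2 + 0.51
t_0 = 4.160000: f = 53.612896, f' = 52.426800 → t_1 = 4.160000 - (53.612896)/(52.426800) = 3.137376
t_1 = 3.137376: f = 11.981660, f' = 30.039387 → t_2 = 3.137376 - (11.981660)/(30.039387) = 2.738511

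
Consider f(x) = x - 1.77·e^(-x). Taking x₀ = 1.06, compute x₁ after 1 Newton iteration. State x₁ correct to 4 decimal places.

Newton update: x ← x − f(x)/f'(x).
f'(x) = 1 + 1.77·e^(-x)
x_0 = 1.060000: f = 0.446773, f' = 1.613227 → x_1 = 1.060000 - (0.446773)/(1.613227) = 0.783056

0.7831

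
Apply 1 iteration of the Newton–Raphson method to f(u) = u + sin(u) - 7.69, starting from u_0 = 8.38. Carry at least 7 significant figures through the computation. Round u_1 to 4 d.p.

5.2573

Newton update: u ← u − f(u)/f'(u).
f'(u) = 1 + cos(u)
u_0 = 8.380000: f = 1.554813, f' = 0.497906 → u_1 = 8.380000 - (1.554813)/(0.497906) = 5.257296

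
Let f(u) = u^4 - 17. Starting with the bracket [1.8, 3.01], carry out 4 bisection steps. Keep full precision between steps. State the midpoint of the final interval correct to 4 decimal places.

f(1.800000) = -6.502400, f(3.010000) = 65.085412 (opposite signs)
step 1: m = 2.405000, f(m) = 16.454945 > 0 → root in [1.800000, 2.405000]
step 2: m = 2.102500, f(m) = 2.540876 > 0 → root in [1.800000, 2.102500]
step 3: m = 1.951250, f(m) = -2.503884 < 0 → root in [1.951250, 2.102500]
step 4: m = 2.026875, f(m) = -0.122510 < 0 → root in [2.026875, 2.102500]
Midpoint of [2.026875, 2.102500] = 2.064687

2.0647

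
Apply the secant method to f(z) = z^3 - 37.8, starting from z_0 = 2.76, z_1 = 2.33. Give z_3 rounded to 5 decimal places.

f(z_0) = -16.775424, f(z_1) = -25.150663
z_2 = 2.330000 - (-25.150663)·(2.330000 - 2.760000)/(-25.150663 - (-16.775424)) = 3.621281; f(z_2) = 9.688297
z_3 = 3.621281 - (9.688297)·(3.621281 - 2.330000)/(9.688297 - (-25.150663)) = 3.262191; f(z_3) = -3.084120

3.26219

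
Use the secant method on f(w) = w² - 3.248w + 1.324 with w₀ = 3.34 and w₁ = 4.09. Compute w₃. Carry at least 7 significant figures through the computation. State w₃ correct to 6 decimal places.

f(w_0) = 1.631280, f(w_1) = 4.767780
w_2 = 4.090000 - (4.767780)·(4.090000 - 3.340000)/(4.767780 - (1.631280)) = 2.949928; f(w_2) = 0.444710
w_3 = 2.949928 - (0.444710)·(2.949928 - 4.090000)/(0.444710 - (4.767780)) = 2.832650; f(w_3) = 0.147459

2.832650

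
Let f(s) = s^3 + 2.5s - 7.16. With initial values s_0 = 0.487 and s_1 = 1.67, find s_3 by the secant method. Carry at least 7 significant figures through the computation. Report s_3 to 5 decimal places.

1.49605

f(s_0) = -5.826999, f(s_1) = 1.672463
s_2 = 1.670000 - (1.672463)·(1.670000 - 0.487000)/(1.672463 - (-5.826999)) = 1.406178; f(s_2) = -0.864069
s_3 = 1.406178 - (-0.864069)·(1.406178 - 1.670000)/(-0.864069 - (1.672463)) = 1.496049; f(s_3) = -0.071478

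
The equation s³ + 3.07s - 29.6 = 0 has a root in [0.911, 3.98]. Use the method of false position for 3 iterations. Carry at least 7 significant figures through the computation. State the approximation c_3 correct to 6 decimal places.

f(0.911000) = -26.047172, f(3.980000) = 45.663392
step 1: c = 2.025742, f(c) = -15.068077 < 0 → new bracket [2.025742, 3.980000]
step 2: c = 2.510613, f(c) = -6.067587 < 0 → new bracket [2.510613, 3.980000]
step 3: c = 2.682959, f(c) = -2.050661 < 0 → new bracket [2.682959, 3.980000]

2.682959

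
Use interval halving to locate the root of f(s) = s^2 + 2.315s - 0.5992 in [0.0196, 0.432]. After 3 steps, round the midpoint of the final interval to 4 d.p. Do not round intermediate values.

0.2516

f(0.019600) = -0.553442, f(0.432000) = 0.587504 (opposite signs)
step 1: m = 0.225800, f(m) = -0.025487 < 0 → root in [0.225800, 0.432000]
step 2: m = 0.328900, f(m) = 0.270379 > 0 → root in [0.225800, 0.328900]
step 3: m = 0.277350, f(m) = 0.119788 > 0 → root in [0.225800, 0.277350]
Midpoint of [0.225800, 0.277350] = 0.251575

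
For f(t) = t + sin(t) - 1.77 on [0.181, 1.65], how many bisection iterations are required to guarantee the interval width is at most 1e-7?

Initial width b − a = 1.65 − 0.181 = 1.469000.
After n steps the width is (b−a)/2^n; need (b−a)/2^n ≤ 1e-7.
So n ≥ log₂(1.469000/1e-7) = log₂(14690000.0000) ≈ 23.8083.
Hence n = 24.

24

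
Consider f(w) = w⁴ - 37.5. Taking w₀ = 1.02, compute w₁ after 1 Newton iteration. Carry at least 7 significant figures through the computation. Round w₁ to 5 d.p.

9.59927

Newton update: w ← w − f(w)/f'(w).
f'(w) = 4w³
w_0 = 1.020000: f = -36.417568, f' = 4.244832 → w_1 = 1.020000 - (-36.417568)/(4.244832) = 9.599272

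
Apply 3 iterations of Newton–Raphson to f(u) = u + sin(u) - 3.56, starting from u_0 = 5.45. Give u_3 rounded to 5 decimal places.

4.54651

f'(u) = 1 + cos(u)
u_0 = 5.450000: f = 1.149923, f' = 1.672522 → u_1 = 5.450000 - (1.149923)/(1.672522) = 4.762462
u_1 = 4.762462: f = 0.203715, f' = 1.050052 → u_2 = 4.762462 - (0.203715)/(1.050052) = 4.568457
u_2 = 4.568457: f = 0.018797, f' = 0.856564 → u_3 = 4.568457 - (0.018797)/(0.856564) = 4.546512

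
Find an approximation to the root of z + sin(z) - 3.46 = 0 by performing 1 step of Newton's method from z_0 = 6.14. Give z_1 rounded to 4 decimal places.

f'(z) = 1 + cos(z)
z_0 = 6.140000: f = 2.537303, f' = 1.989766 → z_1 = 6.140000 - (2.537303)/(1.989766) = 4.864824

4.8648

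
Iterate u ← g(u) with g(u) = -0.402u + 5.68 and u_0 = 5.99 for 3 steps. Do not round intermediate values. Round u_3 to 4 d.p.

u_1 = g(5.990000) = 3.272020
u_2 = g(3.272020) = 4.364648
u_3 = g(4.364648) = 3.925412

3.9254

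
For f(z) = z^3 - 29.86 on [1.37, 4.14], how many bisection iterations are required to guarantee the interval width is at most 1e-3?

12

Initial width b − a = 4.14 − 1.37 = 2.770000.
After n steps the width is (b−a)/2^n; need (b−a)/2^n ≤ 1e-3.
So n ≥ log₂(2.770000/1e-3) = log₂(2770.0000) ≈ 11.4357.
Hence n = 12.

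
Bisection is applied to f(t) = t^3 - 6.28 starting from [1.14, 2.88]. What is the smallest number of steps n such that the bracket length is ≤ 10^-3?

11

Initial width b − a = 2.88 − 1.14 = 1.740000.
After n steps the width is (b−a)/2^n; need (b−a)/2^n ≤ 10^-3.
So n ≥ log₂(1.740000/10^-3) = log₂(1740.0000) ≈ 10.7649.
Hence n = 11.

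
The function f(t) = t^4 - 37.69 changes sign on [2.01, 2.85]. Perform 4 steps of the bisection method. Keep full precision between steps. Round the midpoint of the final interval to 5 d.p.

f(2.010000) = -21.367592, f(2.850000) = 28.285006 (opposite signs)
step 1: m = 2.430000, f(m) = -2.822156 < 0 → root in [2.430000, 2.850000]
step 2: m = 2.640000, f(m) = 10.885324 > 0 → root in [2.430000, 2.640000]
step 3: m = 2.535000, f(m) = 3.606368 > 0 → root in [2.430000, 2.535000]
step 4: m = 2.482500, f(m) = 0.290181 > 0 → root in [2.430000, 2.482500]
Midpoint of [2.430000, 2.482500] = 2.456250

2.45625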